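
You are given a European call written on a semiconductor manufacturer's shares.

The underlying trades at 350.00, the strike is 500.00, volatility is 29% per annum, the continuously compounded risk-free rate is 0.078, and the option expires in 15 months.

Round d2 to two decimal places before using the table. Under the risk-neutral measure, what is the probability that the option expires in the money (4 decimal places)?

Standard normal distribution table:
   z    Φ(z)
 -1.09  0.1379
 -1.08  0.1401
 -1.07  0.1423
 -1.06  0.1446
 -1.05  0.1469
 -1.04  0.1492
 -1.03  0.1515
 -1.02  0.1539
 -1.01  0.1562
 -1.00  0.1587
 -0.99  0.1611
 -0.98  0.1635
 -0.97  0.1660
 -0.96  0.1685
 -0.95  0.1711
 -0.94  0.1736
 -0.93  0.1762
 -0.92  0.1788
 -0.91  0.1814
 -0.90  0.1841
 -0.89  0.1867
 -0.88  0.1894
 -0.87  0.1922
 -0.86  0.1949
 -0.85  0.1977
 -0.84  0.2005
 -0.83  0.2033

0.1685

σ√T = 0.29 × 1.1180 = 0.3242
d₁ = [ln(350/500) + (0.078 + 0.29²/2)·1.25] / 0.3242 = [-0.3567 + 0.1501] / 0.3242 = -0.6372 which rounds to -0.64
d₂ = d₁ − σ√T = -0.6372 − 0.3242 = -0.9615 which rounds to -0.96
Risk-neutral Pr[S_T > K] = N(d₂) = N(-0.96) = 0.1685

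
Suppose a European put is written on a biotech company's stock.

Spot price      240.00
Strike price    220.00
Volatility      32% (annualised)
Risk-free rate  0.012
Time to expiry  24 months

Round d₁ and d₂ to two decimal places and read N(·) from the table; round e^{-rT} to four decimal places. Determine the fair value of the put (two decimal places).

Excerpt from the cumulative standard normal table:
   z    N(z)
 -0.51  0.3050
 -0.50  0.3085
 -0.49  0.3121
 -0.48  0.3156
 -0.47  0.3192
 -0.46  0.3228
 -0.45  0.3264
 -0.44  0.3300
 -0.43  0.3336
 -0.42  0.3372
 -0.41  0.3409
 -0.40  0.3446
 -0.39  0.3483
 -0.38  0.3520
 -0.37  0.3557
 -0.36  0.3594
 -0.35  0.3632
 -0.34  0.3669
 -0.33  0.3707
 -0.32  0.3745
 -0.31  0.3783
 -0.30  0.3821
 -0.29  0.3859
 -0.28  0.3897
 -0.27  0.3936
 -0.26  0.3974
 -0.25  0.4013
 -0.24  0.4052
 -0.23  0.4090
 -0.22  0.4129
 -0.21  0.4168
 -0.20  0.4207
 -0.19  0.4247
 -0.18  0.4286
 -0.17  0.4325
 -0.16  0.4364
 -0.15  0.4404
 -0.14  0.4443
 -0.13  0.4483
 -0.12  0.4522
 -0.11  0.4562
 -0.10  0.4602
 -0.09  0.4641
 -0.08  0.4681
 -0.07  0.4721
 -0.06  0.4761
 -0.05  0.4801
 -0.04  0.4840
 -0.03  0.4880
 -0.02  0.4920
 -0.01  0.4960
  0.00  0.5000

T = 2;  σ√T = 0.4525
ln(S/K) + (r + σ²/2)T = ln(240/220) + (0.012 + 0.32²/2)·2 = 0.0870 + 0.1264 = 0.2134
d₁ = 0.2134 / 0.4525 = 0.4716 → 0.47
d₂ = d₁ − σ√T = 0.4716 − 0.4525 = 0.0190 → 0.02
exp(−rT) = exp(−0.012·2) = 0.9763
P = 220·0.9763·N(-0.02) − 240·N(-0.47) = 220·0.9763·0.4920 − 240·0.3192 = 105.6747 − 76.6080 = 29.0667

29.07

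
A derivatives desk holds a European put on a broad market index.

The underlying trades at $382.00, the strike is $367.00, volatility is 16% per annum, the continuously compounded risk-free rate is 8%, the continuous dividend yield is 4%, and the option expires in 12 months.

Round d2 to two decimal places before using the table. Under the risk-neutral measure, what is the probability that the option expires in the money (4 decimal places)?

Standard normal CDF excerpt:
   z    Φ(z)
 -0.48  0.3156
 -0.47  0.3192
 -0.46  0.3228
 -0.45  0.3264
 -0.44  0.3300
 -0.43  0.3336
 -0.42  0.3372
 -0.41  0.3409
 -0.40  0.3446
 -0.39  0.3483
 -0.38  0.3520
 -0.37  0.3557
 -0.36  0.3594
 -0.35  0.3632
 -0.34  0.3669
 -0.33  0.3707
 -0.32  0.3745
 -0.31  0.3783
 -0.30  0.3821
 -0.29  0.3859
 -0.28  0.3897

σ√T = 0.16 × 1.0000 = 0.1600
d₁ = [ln(382/367) + (0.08 − 0.04 + ½·0.16²)·1] / (σ√T) = (0.0401 + 0.0528) / 0.1600 = 0.5804 which rounds to 0.58
d₂ = 0.5804 − 0.1600 = 0.4204 which rounds to 0.42
Pr(exercise) under Q = N(−d₂) = N(-0.42) = 0.3372

0.3372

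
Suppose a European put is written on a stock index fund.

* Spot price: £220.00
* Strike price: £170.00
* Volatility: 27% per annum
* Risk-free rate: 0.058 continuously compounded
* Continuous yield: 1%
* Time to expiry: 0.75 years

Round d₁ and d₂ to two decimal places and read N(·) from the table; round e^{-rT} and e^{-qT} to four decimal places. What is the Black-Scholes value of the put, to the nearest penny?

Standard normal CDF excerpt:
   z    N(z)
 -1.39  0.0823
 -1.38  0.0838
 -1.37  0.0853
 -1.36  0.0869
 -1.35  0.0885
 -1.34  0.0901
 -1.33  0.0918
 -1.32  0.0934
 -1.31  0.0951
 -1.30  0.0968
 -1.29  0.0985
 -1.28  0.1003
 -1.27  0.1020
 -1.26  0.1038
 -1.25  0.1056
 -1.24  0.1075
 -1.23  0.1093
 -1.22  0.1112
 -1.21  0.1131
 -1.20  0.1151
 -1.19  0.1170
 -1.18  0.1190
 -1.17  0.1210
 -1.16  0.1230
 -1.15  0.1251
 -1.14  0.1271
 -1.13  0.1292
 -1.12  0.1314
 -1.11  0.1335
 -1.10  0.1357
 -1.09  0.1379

σ√T = 0.27 × 0.8660 = 0.2338
d₁ = [ln(220/170) + (0.058 − 0.01 + 0.27²/2)·0.75] / 0.2338 = [0.2578 + 0.0633] / 0.2338 = 1.3735 ⇒ 1.37
d₂ = d₁ − σ√T = 1.3735 − 0.2338 = 1.1397 ⇒ 1.14
exp(−qT) = exp(−0.01·0.75) = 0.9925;  exp(−rT) = exp(−0.058·0.75) = 0.9574
N(−d₂) = N(-1.14) = 0.1271;  N(−d₁) = N(-1.37) = 0.0853
P = 170·0.9574·0.1271 − 220·0.9925·0.0853 = 20.6865 − 18.6253 = 2.0613

£2.06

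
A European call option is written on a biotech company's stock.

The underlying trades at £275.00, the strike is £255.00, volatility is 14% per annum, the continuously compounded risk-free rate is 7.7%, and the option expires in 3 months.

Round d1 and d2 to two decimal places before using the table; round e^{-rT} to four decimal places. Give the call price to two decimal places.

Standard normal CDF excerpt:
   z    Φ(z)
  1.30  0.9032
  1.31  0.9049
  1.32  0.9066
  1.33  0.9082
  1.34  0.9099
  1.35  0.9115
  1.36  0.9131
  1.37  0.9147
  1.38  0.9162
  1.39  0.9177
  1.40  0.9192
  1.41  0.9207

£25.60

σ√T = 0.14·√0.25 = 0.0700
d₁ = [ln(275/255) + (0.077 + 0.14²/2)·0.25] / 0.0700 = [0.0755 + 0.0217] / 0.0700 = 1.3887 → 1.39
d₂ = d₁ − σ√T = 1.3887 − 0.0700 = 1.3187 → 1.32
e^(−rT) = e^(−0.077·0.25) = 0.9809
C = 275·N(1.39) − 255·0.9809·N(1.32) = 275·0.9177 − 255·0.9809·0.9066 = 252.3675 − 226.7674 = 25.6001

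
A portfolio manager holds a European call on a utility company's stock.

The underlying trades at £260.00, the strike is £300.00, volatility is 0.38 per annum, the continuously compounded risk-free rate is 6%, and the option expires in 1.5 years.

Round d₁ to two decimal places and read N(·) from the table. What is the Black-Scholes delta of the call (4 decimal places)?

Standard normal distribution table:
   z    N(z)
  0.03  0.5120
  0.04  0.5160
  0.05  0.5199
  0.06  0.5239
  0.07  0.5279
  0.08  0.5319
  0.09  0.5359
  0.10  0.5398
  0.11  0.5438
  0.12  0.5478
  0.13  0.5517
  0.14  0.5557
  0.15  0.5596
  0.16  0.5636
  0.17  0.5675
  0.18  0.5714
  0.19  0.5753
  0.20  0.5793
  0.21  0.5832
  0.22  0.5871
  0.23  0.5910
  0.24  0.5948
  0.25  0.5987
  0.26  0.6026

σ√T = 0.38 × 1.2247 = 0.4654
d₁ = [ln(260/300) + (0.06 + 0.38²/2)·1.5] / 0.4654 = [-0.1431 + 0.1983] / 0.4654 = 0.1186 ⇒ 0.12
N(d₁) = N(0.12) = 0.5478
Δ_call = N(d₁) = 0.5478

0.5478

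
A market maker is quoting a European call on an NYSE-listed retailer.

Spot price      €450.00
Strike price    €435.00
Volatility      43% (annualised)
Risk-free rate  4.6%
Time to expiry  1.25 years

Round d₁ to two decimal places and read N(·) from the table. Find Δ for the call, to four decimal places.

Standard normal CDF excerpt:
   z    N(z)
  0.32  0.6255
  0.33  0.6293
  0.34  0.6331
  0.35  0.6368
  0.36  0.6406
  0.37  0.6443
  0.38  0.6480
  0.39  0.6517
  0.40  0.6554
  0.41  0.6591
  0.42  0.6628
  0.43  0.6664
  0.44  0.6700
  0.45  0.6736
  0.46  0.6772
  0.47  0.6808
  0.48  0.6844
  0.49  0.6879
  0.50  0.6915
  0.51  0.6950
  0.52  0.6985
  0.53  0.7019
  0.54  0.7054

T = 1.25;  σ√T = 0.4808
d₁ = [ln(450/435) + (0.046 + ½·0.43²)·1.25] / (σ√T) = (0.0339 + 0.1731) / 0.4808 = 0.4305 ≈ 0.43
N(d₁) = N(0.43) = 0.6664
Δ_call = N(d₁) = 0.6664

0.6664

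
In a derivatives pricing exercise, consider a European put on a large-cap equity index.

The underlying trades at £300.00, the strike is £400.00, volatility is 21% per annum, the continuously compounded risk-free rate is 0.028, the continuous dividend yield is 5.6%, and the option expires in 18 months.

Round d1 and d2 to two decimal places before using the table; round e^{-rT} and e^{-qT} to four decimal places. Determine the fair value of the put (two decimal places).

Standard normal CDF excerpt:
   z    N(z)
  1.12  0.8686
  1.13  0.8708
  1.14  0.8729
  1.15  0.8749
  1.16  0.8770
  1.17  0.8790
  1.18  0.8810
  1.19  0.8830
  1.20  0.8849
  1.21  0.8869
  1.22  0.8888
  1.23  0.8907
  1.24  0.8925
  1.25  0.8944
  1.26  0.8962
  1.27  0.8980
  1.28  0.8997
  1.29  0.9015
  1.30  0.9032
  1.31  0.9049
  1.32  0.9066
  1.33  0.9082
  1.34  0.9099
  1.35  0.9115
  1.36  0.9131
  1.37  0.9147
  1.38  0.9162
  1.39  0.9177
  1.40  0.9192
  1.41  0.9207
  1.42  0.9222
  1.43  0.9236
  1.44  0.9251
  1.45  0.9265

σ√T = 0.21·√1.5 = 0.2572
d₁ = [ln(300/400) + (0.028 − 0.056 + 0.21²/2)·1.5] / 0.2572 = [-0.2877 − 0.0089] / 0.2572 = -1.1532 ≈ -1.15
d₂ = d₁ − σ√T = -1.1532 − 0.2572 = -1.4104 ≈ -1.41
e^(−qT) = e^(−0.056·1.5) = 0.9194;  e^(−rT) = e^(−0.028·1.5) = 0.9589
N(−d₂) = N(1.41) = 0.9207;  N(−d₁) = N(1.15) = 0.8749
P = 400·0.9589·0.9207 − 300·0.9194·0.8749 = 353.1437 − 241.3149 = 111.8288

£111.83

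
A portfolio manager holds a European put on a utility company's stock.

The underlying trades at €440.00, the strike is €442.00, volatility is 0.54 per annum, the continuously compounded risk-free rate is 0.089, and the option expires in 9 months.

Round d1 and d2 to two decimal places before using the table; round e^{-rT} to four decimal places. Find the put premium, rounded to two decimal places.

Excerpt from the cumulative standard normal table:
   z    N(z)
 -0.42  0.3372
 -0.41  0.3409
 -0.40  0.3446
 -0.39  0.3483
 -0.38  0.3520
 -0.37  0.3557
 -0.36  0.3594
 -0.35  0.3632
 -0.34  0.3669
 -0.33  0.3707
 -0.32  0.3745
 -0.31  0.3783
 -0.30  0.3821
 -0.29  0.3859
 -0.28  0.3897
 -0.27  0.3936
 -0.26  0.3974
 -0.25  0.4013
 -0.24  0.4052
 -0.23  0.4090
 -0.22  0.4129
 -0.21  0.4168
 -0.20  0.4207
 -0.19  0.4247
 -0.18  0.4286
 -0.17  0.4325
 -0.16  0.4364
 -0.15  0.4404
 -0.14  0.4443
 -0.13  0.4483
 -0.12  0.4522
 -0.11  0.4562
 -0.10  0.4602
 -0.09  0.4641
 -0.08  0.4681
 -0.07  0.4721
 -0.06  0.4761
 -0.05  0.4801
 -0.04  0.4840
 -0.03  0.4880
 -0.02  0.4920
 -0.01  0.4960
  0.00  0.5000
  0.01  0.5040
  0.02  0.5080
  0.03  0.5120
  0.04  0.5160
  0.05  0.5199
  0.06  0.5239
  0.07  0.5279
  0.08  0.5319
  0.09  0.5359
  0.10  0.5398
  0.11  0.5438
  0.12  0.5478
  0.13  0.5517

T = 0.75;  σ√T = 0.4677
d₁ = [ln(440/442) + (0.089 + 0.54²/2)·0.75] / 0.4677 = [-0.0045 + 0.1761] / 0.4677 = 0.3669 ⇒ 0.37
d₂ = d₁ − σ√T = 0.3669 − 0.4677 = -0.1008 ⇒ -0.10
e^(−rT) = e^(−0.089·0.75) = 0.9354
N(−d₂) = N(0.10) = 0.5398;  N(−d₁) = N(-0.37) = 0.3557
P = 442·0.9354·0.5398 − 440·0.3557 = 223.1786 − 156.5080 = 66.6706

€66.67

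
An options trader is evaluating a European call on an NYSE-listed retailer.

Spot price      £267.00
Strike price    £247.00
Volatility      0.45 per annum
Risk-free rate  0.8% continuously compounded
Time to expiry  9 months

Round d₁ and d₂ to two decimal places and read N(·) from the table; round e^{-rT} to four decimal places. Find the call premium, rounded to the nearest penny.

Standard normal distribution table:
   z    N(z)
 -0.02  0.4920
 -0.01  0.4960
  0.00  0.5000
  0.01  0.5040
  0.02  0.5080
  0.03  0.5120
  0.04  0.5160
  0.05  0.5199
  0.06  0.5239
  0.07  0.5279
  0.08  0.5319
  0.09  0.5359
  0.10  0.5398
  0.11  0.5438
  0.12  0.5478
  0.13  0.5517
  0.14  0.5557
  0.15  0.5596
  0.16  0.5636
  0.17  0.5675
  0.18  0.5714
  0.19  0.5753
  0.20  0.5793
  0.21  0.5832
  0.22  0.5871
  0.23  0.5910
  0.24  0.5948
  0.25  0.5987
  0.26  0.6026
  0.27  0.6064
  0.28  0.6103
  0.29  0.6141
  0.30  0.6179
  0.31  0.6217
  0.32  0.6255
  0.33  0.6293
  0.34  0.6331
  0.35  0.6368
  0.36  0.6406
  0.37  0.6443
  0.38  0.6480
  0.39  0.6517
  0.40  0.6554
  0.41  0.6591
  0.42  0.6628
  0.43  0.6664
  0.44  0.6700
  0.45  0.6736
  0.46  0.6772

£51.26

T = 0.75;  σ√T = 0.3897
d₁ = [ln(267/247) + (0.008 + 0.45²/2)·0.75] / 0.3897 = [0.0779 + 0.0819] / 0.3897 = 0.4100 → 0.41
d₂ = d₁ − σ√T = 0.4100 − 0.3897 = 0.0203 → 0.02
exp(−rT) = exp(−0.008·0.75) = 0.9940
N(d₁) = N(0.41) = 0.6591;  N(d₂) = N(0.02) = 0.5080
C = 267·0.6591 − 247·0.9940·0.5080 = 175.9797 − 124.7231 = 51.2566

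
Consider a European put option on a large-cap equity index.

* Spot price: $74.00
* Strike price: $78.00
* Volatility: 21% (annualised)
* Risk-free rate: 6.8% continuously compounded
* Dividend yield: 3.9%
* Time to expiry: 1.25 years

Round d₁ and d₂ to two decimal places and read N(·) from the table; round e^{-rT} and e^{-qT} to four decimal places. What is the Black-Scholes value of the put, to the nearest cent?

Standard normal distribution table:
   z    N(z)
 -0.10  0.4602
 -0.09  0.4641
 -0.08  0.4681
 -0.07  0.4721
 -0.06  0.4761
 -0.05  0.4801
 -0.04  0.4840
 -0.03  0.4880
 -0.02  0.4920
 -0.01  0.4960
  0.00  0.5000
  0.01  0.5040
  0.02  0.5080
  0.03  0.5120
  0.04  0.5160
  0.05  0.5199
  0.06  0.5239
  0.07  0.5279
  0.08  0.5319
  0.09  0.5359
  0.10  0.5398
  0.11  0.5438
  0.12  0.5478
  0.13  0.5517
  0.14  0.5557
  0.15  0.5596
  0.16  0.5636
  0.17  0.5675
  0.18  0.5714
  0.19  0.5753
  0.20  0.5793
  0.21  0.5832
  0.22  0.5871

$7.38

σ√T = 0.21 × 1.1180 = 0.2348
d₁ = [ln(74/78) + (0.068 − 0.039 + 0.21²/2)·1.25] / 0.2348 = [-0.0526 + 0.0638] / 0.2348 = 0.0476 → 0.05
d₂ = d₁ − σ√T = 0.0476 − 0.2348 = -0.1872 → -0.19
e^(−qT) = e^(−0.039·1.25) = 0.9524;  e^(−rT) = e^(−0.068·1.25) = 0.9185
N(−d₂) = N(0.19) = 0.5753;  N(−d₁) = N(-0.05) = 0.4801
P = 78·0.9185·0.5753 − 74·0.9524·0.4801 = 41.2162 − 33.8363 = 7.3799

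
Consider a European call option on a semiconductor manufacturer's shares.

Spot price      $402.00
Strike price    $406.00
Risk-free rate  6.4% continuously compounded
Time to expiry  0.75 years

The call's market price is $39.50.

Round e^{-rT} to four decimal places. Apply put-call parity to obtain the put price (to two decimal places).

e^(−rT) = e^(−0.064·0.75) = 0.9531
Put-call parity: C − P = S − K·e^(−rT) = 402 − 406·0.9531 = 402 − 386.9586 = 15.0414
P = C − (C − P) = 39.50 − (15.0414) = 24.4586

$24.46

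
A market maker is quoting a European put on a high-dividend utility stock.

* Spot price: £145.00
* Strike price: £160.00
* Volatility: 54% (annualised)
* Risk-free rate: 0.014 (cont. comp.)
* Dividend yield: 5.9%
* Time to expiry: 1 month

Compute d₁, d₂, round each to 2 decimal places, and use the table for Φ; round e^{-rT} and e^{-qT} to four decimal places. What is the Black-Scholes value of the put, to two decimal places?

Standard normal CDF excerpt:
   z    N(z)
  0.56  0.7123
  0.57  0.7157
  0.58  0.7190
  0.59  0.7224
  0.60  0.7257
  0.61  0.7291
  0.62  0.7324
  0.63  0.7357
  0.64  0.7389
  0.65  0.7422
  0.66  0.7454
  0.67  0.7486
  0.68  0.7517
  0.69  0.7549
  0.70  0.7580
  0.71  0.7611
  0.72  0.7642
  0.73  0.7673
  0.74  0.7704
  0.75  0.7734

T = 0.08333;  σ√T = 0.1559
ln(S/K) + (r − q + σ²/2)T = ln(145/160) + (0.014 − 0.059 + 0.54²/2)·0.08333 = -0.0984 + 0.0084 = -0.0900
d₁ = -0.0900 / 0.1559 = -0.5776 → -0.58
d₂ = d₁ − σ√T = -0.5776 − 0.1559 = -0.7335 → -0.73
e^(−qT) = e^(−0.059·0.08333) = 0.9951;  e^(−rT) = e^(−0.014·0.08333) = 0.9988
N(−d₂) = N(0.73) = 0.7673;  N(−d₁) = N(0.58) = 0.7190
P = 160·0.9988·0.7673 − 145·0.9951·0.7190 = 122.6207 − 103.7442 = 18.8765

£18.88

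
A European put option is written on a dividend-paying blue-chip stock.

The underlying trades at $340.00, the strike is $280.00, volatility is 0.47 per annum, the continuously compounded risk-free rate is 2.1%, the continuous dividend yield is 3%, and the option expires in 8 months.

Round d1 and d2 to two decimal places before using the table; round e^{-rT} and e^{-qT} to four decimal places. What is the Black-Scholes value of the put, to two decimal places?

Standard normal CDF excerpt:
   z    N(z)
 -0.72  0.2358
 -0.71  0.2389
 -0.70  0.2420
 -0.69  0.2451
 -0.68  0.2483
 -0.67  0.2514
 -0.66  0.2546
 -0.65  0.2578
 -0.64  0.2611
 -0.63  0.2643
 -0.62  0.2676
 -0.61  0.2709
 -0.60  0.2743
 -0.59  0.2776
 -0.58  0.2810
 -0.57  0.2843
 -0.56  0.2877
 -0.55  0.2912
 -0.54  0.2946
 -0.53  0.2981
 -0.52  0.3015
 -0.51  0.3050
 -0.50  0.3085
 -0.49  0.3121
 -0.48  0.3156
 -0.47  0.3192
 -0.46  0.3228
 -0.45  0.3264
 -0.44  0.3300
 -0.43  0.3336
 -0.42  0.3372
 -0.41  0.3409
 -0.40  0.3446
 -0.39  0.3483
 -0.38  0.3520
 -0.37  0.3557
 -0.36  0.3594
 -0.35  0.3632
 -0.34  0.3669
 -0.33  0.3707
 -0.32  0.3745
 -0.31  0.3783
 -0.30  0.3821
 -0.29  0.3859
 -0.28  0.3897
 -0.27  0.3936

σ√T = 0.47 × 0.8165 = 0.3838
d₁ = [ln(340/280) + (0.021 − 0.03 + 0.47²/2)·0.6667] / 0.3838 = [0.1942 + 0.0676] / 0.3838 = 0.6822 ⇒ 0.68
d₂ = d₁ − σ√T = 0.6822 − 0.3838 = 0.2984 ⇒ 0.30
exp(−qT) = exp(−0.03·0.6667) = 0.9802;  exp(−rT) = exp(−0.021·0.6667) = 0.9861
N(−d₂) = N(-0.30) = 0.3821;  N(−d₁) = N(-0.68) = 0.2483
P = 280·0.9861·0.3821 − 340·0.9802·0.2483 = 105.5009 − 82.7504 = 22.7504

$22.75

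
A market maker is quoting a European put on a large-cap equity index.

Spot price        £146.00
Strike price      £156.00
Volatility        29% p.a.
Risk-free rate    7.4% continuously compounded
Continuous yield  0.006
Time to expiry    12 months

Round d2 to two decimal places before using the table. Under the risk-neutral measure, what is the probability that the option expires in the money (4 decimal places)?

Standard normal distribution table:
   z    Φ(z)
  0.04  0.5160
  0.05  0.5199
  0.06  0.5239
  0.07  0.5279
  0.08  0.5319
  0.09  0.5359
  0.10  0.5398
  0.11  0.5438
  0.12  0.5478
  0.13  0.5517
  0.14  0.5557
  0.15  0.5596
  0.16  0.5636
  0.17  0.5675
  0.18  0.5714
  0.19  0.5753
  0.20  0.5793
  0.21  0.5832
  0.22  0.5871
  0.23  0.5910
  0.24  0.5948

T = 1;  σ√T = 0.2900
d₁ = [ln(146/156) + (0.074 − 0.006 + 0.29²/2)·1] / 0.2900 = [-0.0662 + 0.1100] / 0.2900 = 0.1510 → 0.15
d₂ = d₁ − σ√T = 0.1510 − 0.2900 = -0.1390 → -0.14
Pr(exercise) under Q = N(−d₂) = N(0.14) = 0.5557

0.5557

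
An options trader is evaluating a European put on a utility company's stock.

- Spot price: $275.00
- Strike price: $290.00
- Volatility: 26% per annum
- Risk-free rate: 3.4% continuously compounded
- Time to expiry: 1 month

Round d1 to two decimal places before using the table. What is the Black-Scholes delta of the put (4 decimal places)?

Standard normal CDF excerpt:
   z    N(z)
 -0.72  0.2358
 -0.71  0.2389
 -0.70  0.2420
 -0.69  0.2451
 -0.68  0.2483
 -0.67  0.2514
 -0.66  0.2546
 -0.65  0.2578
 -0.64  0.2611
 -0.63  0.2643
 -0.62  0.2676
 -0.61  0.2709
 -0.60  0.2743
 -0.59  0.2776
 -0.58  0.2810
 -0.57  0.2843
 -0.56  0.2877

σ√T = 0.26·√0.08333 = 0.0751
ln(S/K) + (r + σ²/2)T = ln(275/290) + (0.034 + 0.26²/2)·0.08333 = -0.0531 + 0.0056 = -0.0475
d₁ = -0.0475 / 0.0751 = -0.6323 → -0.63
N(d₁) = N(-0.63) = 0.2643
Δ_put = N(d₁) − 1 = 0.2643 − 1 = -0.7357

-0.7357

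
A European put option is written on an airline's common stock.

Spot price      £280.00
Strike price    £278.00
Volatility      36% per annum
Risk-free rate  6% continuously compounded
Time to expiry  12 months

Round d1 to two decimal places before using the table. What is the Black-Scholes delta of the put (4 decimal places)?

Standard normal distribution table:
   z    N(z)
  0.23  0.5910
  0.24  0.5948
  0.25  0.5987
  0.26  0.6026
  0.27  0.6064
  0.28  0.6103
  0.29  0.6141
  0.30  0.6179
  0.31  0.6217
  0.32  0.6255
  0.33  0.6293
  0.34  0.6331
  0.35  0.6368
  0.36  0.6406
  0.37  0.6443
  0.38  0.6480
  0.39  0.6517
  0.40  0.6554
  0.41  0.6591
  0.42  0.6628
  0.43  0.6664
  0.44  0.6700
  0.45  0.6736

-0.3557

σ√T = 0.36 × 1.0000 = 0.3600
d₁ = [ln(280/278) + (0.06 + 0.36²/2)·1] / 0.3600 = [0.0072 + 0.1248] / 0.3600 = 0.3666 ≈ 0.37
N(d₁) = N(0.37) = 0.6443
Δ_put = N(d₁) − 1 = 0.6443 − 1 = -0.3557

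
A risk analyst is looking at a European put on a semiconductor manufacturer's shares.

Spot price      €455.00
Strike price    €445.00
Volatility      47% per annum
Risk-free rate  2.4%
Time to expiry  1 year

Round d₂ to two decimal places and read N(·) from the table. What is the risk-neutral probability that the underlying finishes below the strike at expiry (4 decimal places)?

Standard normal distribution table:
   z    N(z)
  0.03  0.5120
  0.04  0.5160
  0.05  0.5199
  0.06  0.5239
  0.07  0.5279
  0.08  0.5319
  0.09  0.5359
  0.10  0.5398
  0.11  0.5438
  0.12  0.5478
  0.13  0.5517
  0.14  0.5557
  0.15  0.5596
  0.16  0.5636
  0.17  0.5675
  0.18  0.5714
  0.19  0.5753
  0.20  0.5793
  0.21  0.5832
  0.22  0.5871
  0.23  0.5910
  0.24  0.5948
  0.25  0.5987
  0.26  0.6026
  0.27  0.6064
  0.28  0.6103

0.5557

σ√T = 0.47·√1 = 0.4700
ln(S/K) + (r + σ²/2)T = ln(455/445) + (0.024 + 0.47²/2)·1 = 0.0222 + 0.1344 = 0.1567
d₁ = 0.1567 / 0.4700 = 0.3333 ≈ 0.33
d₂ = d₁ − σ√T = 0.3333 − 0.4700 = -0.1367 ≈ -0.14
Pr(exercise) under Q = N(−d₂) = N(0.14) = 0.5557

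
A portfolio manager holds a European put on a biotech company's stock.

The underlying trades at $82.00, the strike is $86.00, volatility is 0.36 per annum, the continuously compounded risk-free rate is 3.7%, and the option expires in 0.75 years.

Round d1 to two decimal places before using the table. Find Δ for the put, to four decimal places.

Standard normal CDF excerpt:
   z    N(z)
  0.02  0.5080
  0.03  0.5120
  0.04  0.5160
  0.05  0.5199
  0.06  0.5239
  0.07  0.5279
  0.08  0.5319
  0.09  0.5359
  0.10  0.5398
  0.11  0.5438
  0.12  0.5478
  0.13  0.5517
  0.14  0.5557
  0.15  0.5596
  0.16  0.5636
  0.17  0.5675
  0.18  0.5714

-0.4641

σ√T = 0.36 × 0.8660 = 0.3118
d₁ = [ln(82/86) + (0.037 + 0.36²/2)·0.75] / 0.3118 = [-0.0476 + 0.0764] / 0.3118 = 0.0921 ⇒ 0.09
N(d₁) = N(0.09) = 0.5359
Δ_put = N(d₁) − 1 = 0.5359 − 1 = -0.4641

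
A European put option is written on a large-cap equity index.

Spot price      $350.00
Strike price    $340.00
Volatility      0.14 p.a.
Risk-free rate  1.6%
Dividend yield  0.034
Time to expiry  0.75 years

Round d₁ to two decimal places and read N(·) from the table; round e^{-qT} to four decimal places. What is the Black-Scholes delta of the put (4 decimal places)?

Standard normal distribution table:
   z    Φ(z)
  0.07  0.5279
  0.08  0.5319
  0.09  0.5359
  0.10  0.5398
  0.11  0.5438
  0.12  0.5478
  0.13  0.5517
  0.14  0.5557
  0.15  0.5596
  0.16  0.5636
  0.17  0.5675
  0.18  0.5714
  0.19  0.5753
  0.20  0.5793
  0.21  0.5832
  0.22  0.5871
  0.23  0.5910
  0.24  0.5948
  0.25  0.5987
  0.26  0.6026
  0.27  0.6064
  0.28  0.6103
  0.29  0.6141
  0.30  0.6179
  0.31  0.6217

-0.4140

T = 0.75;  σ√T = 0.1212
d₁ = [ln(350/340) + (0.016 − 0.034 + ½·0.14²)·0.75] / (σ√T) = (0.0290 − 0.0062) / 0.1212 = 0.1884 ≈ 0.19
N(d₁) = N(0.19) = 0.5753
Δ_put = e^(−qT)·(N(d₁) − 1) = 0.9748·(0.5753 − 1) = -0.4140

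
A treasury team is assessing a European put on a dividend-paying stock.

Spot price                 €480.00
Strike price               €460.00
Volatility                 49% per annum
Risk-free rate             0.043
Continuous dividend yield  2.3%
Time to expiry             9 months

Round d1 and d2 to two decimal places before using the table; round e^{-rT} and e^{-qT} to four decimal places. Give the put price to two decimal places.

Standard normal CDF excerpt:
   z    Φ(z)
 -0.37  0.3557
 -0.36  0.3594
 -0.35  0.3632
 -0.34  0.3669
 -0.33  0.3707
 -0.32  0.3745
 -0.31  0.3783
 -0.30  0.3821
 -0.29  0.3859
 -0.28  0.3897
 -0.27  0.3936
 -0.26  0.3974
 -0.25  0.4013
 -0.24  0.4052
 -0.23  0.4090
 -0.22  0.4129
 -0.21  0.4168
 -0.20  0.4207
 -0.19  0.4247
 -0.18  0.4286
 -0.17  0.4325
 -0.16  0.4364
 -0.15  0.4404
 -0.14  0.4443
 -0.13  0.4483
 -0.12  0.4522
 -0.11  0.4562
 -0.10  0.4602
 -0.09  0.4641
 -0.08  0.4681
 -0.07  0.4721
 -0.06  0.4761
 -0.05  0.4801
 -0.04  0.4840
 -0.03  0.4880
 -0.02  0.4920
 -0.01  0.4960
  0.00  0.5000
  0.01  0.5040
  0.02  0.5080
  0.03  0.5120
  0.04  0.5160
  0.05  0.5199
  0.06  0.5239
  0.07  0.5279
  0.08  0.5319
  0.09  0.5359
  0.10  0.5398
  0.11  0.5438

σ√T = 0.49 × 0.8660 = 0.4244
d₁ = [ln(480/460) + (0.043 − 0.023 + 0.49²/2)·0.75] / 0.4244 = [0.0426 + 0.1050] / 0.4244 = 0.3478 which rounds to 0.35
d₂ = d₁ − σ√T = 0.3478 − 0.4244 = -0.0765 which rounds to -0.08
exp(−qT) = exp(−0.023·0.75) = 0.9829;  exp(−rT) = exp(−0.043·0.75) = 0.9683
N(−d₂) = N(0.08) = 0.5319;  N(−d₁) = N(-0.35) = 0.3632
P = 460·0.9683·0.5319 − 480·0.9829·0.3632 = 236.9178 − 171.3549 = 65.5630

€65.56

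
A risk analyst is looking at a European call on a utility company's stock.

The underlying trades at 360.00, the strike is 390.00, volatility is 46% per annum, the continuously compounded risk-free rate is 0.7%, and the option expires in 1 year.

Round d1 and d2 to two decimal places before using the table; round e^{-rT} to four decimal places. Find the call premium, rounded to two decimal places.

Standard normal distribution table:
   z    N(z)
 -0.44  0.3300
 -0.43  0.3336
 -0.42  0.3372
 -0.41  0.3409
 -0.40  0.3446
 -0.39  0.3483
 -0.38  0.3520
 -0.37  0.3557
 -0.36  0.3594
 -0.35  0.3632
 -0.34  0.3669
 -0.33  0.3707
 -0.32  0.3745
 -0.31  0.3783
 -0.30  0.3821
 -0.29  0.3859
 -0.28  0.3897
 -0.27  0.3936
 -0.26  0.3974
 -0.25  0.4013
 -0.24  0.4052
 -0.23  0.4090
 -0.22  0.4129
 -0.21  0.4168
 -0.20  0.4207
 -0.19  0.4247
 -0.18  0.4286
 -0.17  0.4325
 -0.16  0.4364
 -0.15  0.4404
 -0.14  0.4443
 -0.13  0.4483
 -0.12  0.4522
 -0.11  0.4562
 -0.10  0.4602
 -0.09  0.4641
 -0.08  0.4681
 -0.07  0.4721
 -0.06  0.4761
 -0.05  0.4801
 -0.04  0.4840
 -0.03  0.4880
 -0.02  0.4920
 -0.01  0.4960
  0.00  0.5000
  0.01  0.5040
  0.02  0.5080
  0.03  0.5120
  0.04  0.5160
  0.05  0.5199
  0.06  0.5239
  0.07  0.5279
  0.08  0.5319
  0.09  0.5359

55.16

σ√T = 0.46·√1 = 0.4600
ln(S/K) + (r + σ²/2)T = ln(360/390) + (0.007 + 0.46²/2)·1 = -0.0800 + 0.1128 = 0.0328
d₁ = 0.0328 / 0.4600 = 0.0712 ⇒ 0.07
d₂ = d₁ − σ√T = 0.0712 − 0.4600 = -0.3888 ⇒ -0.39
exp(−rT) = exp(−0.007·1) = 0.9930
N(d₁) = N(0.07) = 0.5279;  N(d₂) = N(-0.39) = 0.3483
C = 360·0.5279 − 390·0.9930·0.3483 = 190.0440 − 134.8861 = 55.1579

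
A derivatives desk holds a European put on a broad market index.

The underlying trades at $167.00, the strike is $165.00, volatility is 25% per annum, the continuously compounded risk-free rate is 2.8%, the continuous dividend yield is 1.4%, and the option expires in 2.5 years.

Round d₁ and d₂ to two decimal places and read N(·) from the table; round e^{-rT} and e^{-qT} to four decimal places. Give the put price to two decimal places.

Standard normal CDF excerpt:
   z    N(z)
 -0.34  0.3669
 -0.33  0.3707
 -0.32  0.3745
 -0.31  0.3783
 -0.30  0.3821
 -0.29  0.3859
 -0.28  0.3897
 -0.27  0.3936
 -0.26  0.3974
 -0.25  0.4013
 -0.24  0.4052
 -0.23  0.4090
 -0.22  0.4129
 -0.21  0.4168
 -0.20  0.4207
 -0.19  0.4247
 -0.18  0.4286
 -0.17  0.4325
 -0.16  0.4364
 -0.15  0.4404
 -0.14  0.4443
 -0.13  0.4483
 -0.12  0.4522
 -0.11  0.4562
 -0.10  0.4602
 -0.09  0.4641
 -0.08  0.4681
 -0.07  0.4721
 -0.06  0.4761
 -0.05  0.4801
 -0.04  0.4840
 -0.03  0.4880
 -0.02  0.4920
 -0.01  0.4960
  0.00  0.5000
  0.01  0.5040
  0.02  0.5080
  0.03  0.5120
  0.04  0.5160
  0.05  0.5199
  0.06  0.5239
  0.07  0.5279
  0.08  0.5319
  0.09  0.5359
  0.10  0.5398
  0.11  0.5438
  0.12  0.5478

σ√T = 0.25 × 1.5811 = 0.3953
ln(S/K) + (r − q + σ²/2)T = ln(167/165) + (0.028 − 0.014 + 0.25²/2)·2.5 = 0.0120 + 0.1131 = 0.1252
d₁ = 0.1252 / 0.3953 = 0.3167 ⇒ 0.32
d₂ = d₁ − σ√T = 0.3167 − 0.3953 = -0.0786 ⇒ -0.08
e^(−qT) = e^(−0.014·2.5) = 0.9656;  e^(−rT) = e^(−0.028·2.5) = 0.9324
P = 165·0.9324·N(0.08) − 167·0.9656·N(-0.32) = 165·0.9324·0.5319 − 167·0.9656·0.3745 = 81.8307 − 60.3901 = 21.4406

$21.44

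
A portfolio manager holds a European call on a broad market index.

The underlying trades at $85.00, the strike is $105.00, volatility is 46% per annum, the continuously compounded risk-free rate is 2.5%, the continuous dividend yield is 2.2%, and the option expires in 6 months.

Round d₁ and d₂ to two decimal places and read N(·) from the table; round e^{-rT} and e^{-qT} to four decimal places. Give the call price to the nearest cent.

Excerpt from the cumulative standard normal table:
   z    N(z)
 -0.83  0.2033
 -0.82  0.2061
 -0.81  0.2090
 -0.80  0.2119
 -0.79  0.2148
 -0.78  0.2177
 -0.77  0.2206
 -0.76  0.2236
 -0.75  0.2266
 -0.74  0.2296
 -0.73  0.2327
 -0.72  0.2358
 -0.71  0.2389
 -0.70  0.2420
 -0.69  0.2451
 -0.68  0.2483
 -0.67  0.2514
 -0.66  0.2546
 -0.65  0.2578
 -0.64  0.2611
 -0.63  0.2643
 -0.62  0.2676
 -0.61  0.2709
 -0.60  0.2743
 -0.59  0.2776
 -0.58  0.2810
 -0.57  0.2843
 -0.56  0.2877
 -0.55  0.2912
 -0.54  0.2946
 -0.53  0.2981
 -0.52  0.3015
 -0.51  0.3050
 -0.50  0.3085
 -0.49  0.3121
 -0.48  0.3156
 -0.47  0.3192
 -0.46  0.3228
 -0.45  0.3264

σ√T = 0.46·√0.5 = 0.3253
d₁ = [ln(85/105) + (0.025 − 0.022 + 0.46²/2)·0.5] / 0.3253 = [-0.2113 + 0.0544] / 0.3253 = -0.4824 ⇒ -0.48
d₂ = d₁ − σ√T = -0.4824 − 0.3253 = -0.8077 ⇒ -0.81
e^(−qT) = e^(−0.022·0.5) = 0.9891;  e^(−rT) = e^(−0.025·0.5) = 0.9876
N(d₁) = N(-0.48) = 0.3156;  N(d₂) = N(-0.81) = 0.2090
C = 85·0.9891·0.3156 − 105·0.9876·0.2090 = 26.5336 − 21.6729 = 4.8607

$4.86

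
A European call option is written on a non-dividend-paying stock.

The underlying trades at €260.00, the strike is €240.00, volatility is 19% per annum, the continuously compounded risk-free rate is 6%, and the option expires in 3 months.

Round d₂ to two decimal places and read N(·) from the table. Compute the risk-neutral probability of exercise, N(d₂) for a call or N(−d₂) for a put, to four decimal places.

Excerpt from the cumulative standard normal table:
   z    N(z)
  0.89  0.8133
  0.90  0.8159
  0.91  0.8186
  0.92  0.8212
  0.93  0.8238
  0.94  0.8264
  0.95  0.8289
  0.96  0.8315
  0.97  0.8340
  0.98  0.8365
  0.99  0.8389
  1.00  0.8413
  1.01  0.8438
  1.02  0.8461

σ√T = 0.19 × 0.5000 = 0.0950
d₁ = [ln(260/240) + (0.06 + ½·0.19²)·0.25] / (σ√T) = (0.0800 + 0.0195) / 0.0950 = 1.0479 ⇒ 1.05
d₂ = 1.0479 − 0.0950 = 0.9529 ⇒ 0.95
Risk-neutral Pr[S_T > K] = N(d₂) = N(0.95) = 0.8289

0.8289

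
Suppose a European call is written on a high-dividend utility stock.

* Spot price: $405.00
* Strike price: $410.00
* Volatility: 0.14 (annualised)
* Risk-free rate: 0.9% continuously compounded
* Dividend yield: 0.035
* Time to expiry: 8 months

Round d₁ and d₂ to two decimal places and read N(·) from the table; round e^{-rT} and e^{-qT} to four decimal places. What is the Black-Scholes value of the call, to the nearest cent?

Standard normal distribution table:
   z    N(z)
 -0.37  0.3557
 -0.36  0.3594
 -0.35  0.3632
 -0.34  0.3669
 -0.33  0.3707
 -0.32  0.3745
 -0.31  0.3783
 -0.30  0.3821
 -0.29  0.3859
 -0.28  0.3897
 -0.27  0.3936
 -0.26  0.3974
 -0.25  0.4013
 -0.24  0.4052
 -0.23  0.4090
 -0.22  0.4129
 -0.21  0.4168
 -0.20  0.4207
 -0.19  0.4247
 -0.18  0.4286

σ√T = 0.14 × 0.8165 = 0.1143
d₁ = [ln(405/410) + (0.009 − 0.035 + 0.14²/2)·0.6667] / 0.1143 = [-0.0123 − 0.0108] / 0.1143 = -0.2018 ≈ -0.20
d₂ = d₁ − σ√T = -0.2018 − 0.1143 = -0.3161 ≈ -0.32
e^(−qT) = e^(−0.035·0.6667) = 0.9769;  e^(−rT) = e^(−0.009·0.6667) = 0.9940
N(d₁) = N(-0.20) = 0.4207;  N(d₂) = N(-0.32) = 0.3745
C = 405·0.9769·0.4207 − 410·0.9940·0.3745 = 166.4476 − 152.6237 = 13.8239

$13.82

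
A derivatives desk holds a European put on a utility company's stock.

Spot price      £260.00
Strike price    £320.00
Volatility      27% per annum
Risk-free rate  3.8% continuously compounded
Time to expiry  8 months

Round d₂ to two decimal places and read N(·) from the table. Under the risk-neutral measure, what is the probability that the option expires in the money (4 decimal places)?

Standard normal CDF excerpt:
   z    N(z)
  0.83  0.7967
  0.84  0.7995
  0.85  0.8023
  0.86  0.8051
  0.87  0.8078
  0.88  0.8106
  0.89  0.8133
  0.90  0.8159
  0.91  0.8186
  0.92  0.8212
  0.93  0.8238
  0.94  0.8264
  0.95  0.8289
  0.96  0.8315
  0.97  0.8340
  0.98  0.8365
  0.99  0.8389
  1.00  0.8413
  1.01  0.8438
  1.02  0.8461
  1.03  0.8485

σ√T = 0.27 × 0.8165 = 0.2205
d₁ = [ln(260/320) + (0.038 + 0.27²/2)·0.6667] / 0.2205 = [-0.2076 + 0.0496] / 0.2205 = -0.7167 which rounds to -0.72
d₂ = d₁ − σ√T = -0.7167 − 0.2205 = -0.9372 which rounds to -0.94
Pr(exercise) under Q = N(−d₂) = N(0.94) = 0.8264

0.8264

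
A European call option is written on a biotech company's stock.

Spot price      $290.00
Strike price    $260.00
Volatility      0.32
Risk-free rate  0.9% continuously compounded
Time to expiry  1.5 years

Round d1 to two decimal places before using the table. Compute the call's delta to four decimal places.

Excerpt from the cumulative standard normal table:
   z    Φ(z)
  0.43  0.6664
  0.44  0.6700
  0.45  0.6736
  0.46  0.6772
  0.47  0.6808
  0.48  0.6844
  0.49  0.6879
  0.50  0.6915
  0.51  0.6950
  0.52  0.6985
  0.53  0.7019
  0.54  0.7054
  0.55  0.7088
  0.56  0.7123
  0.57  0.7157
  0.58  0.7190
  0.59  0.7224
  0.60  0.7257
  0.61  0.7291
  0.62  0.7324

T = 1.5;  σ√T = 0.3919
ln(S/K) + (r + σ²/2)T = ln(290/260) + (0.009 + 0.32²/2)·1.5 = 0.1092 + 0.0903 = 0.1995
d₁ = 0.1995 / 0.3919 = 0.5090 ≈ 0.51
N(d₁) = N(0.51) = 0.6950
Δ_call = N(d₁) = 0.6950

0.6950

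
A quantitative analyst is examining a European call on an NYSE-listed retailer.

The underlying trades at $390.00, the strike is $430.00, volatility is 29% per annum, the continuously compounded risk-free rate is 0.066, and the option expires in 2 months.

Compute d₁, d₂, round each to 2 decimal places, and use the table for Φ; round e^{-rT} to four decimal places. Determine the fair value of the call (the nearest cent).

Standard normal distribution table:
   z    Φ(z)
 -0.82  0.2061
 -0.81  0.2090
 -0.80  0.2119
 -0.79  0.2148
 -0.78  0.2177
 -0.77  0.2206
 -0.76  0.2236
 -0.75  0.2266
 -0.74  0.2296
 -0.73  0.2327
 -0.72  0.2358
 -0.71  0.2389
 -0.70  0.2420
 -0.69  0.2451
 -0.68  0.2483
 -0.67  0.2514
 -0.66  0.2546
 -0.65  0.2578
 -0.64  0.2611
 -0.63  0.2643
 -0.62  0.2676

σ√T = 0.29·√0.1667 = 0.1184
d₁ = [ln(390/430) + (0.066 + ½·0.29²)·0.1667] / (σ√T) = (-0.0976 + 0.0180) / 0.1184 = -0.6726 ⇒ -0.67
d₂ = -0.6726 − 0.1184 = -0.7910 ⇒ -0.79
e^(−rT) = e^(−0.066·0.1667) = 0.9891
C = 390·N(-0.67) − 430·0.9891·N(-0.79) = 390·0.2514 − 430·0.9891·0.2148 = 98.0460 − 91.3572 = 6.6888

$6.69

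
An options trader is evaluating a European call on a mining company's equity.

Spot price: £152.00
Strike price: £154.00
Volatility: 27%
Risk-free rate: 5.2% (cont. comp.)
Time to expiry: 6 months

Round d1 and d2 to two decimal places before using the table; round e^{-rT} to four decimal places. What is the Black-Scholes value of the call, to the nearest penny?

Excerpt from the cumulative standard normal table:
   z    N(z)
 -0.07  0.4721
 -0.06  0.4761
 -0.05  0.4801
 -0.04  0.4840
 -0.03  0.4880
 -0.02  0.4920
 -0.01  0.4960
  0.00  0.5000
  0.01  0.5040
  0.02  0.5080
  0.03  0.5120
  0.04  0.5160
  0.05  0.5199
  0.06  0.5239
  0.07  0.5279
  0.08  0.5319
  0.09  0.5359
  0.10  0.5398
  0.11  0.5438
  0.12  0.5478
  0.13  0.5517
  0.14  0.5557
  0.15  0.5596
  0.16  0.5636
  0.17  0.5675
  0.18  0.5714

£12.45

T = 0.5;  σ√T = 0.1909
d₁ = [ln(152/154) + (0.052 + 0.27²/2)·0.5] / 0.1909 = [-0.0131 + 0.0442] / 0.1909 = 0.1632 ≈ 0.16
d₂ = d₁ − σ√T = 0.1632 − 0.1909 = -0.0277 ≈ -0.03
exp(−rT) = exp(−0.052·0.5) = 0.9743
N(d₁) = N(0.16) = 0.5636;  N(d₂) = N(-0.03) = 0.4880
C = 152·0.5636 − 154·0.9743·0.4880 = 85.6672 − 73.2206 = 12.4466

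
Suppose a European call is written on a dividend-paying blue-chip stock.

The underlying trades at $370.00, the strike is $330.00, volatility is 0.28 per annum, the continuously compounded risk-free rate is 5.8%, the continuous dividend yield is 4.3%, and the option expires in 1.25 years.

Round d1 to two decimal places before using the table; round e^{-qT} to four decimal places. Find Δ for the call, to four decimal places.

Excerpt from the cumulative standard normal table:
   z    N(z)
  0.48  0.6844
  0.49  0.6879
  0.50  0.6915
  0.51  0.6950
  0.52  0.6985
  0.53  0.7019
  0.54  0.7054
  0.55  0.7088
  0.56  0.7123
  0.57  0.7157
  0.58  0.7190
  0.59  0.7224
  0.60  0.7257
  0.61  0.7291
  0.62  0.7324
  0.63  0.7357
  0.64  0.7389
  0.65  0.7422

T = 1.25;  σ√T = 0.3130
d₁ = [ln(370/330) + (0.058 − 0.043 + ½·0.28²)·1.25] / (σ√T) = (0.1144 + 0.0678) / 0.3130 = 0.5819 ⇒ 0.58
N(d₁) = N(0.58) = 0.7190
Δ_call = exp(−qT)·N(d₁) = 0.9477·0.7190 = 0.6814

0.6814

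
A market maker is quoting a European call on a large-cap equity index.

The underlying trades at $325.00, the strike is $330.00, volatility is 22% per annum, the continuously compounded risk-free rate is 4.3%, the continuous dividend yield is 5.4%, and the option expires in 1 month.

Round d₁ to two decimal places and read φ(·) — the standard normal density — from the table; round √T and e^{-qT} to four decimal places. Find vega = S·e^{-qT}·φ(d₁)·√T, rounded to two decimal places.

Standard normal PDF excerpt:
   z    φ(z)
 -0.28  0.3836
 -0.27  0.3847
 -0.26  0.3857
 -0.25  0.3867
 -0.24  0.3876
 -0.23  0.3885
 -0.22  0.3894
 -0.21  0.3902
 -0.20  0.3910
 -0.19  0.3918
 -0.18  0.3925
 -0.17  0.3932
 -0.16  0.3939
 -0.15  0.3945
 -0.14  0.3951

36.37

T = 0.08333;  σ√T = 0.0635
d₁ = [ln(325/330) + (0.043 − 0.054 + 0.22²/2)·0.08333] / 0.0635 = [-0.0153 + 0.0011] / 0.0635 = -0.2231 ≈ -0.22
√T = √0.08333 = 0.2887
φ(d₁) = φ(-0.22) = 0.3894
e^(−qT) = e^(−0.054·0.08333) = 0.9955
vega = S·e^(−qT)·φ(d₁)·√T = 325·0.9955·0.3894·0.2887 = 36.3720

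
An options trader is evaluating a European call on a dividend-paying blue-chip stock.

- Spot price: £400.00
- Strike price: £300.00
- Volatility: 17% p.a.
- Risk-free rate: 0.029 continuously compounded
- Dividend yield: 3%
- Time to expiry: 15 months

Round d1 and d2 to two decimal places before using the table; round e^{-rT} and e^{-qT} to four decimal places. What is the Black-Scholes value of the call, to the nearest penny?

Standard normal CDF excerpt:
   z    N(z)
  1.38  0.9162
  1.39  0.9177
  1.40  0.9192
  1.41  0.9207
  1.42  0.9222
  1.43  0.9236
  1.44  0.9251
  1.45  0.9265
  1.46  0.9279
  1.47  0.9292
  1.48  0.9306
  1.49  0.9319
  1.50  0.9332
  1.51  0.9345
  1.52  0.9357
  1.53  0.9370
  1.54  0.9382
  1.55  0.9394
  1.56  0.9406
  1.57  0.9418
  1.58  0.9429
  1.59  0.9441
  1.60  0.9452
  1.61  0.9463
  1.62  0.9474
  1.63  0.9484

σ√T = 0.17·√1.25 = 0.1901
d₁ = [ln(400/300) + (0.029 − 0.03 + ½·0.17²)·1.25] / (σ√T) = (0.2877 + 0.0168) / 0.1901 = 1.6020 → 1.60
d₂ = 1.6020 − 0.1901 = 1.4120 → 1.41
e^(−qT) = e^(−0.03·1.25) = 0.9632;  e^(−rT) = e^(−0.029·1.25) = 0.9644
N(d₁) = N(1.60) = 0.9452;  N(d₂) = N(1.41) = 0.9207
C = 400·0.9632·0.9452 − 300·0.9644·0.9207 = 364.1667 − 266.3769 = 97.7897

£97.79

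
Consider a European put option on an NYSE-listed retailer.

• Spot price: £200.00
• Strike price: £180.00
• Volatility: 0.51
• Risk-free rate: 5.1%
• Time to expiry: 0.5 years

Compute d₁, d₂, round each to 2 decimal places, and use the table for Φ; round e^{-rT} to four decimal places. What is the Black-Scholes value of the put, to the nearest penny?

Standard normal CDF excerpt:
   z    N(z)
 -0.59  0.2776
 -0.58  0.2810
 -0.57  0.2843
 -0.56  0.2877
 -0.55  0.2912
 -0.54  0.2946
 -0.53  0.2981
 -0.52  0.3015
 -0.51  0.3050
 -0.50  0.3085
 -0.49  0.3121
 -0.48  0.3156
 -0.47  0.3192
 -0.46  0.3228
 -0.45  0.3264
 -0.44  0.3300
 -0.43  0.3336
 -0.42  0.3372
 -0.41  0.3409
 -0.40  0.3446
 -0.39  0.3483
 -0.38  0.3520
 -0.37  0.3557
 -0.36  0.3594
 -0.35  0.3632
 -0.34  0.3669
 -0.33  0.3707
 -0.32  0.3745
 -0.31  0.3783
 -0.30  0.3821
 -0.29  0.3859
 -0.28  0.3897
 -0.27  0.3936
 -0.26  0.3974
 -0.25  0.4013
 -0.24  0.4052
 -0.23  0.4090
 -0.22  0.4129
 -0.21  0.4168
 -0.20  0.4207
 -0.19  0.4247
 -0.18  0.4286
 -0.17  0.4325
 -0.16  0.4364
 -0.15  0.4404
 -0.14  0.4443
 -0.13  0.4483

σ√T = 0.51·√0.5 = 0.3606
d₁ = [ln(200/180) + (0.051 + 0.51²/2)·0.5] / 0.3606 = [0.1054 + 0.0905] / 0.3606 = 0.5432 ≈ 0.54
d₂ = d₁ − σ√T = 0.5432 − 0.3606 = 0.1826 ≈ 0.18
exp(−rT) = exp(−0.051·0.5) = 0.9748
N(−d₂) = N(-0.18) = 0.4286;  N(−d₁) = N(-0.54) = 0.2946
P = 180·0.9748·0.4286 − 200·0.2946 = 75.2039 − 58.9200 = 16.2839

£16.28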